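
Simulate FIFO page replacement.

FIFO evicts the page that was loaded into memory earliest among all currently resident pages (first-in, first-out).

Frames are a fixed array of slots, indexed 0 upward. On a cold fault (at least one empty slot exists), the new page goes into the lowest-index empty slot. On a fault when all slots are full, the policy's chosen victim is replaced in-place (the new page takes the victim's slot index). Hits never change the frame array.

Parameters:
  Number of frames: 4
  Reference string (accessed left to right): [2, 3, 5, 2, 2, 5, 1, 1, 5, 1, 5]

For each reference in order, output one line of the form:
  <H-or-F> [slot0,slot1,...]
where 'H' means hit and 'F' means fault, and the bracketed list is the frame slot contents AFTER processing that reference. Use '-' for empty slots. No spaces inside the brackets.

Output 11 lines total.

F [2,-,-,-]
F [2,3,-,-]
F [2,3,5,-]
H [2,3,5,-]
H [2,3,5,-]
H [2,3,5,-]
F [2,3,5,1]
H [2,3,5,1]
H [2,3,5,1]
H [2,3,5,1]
H [2,3,5,1]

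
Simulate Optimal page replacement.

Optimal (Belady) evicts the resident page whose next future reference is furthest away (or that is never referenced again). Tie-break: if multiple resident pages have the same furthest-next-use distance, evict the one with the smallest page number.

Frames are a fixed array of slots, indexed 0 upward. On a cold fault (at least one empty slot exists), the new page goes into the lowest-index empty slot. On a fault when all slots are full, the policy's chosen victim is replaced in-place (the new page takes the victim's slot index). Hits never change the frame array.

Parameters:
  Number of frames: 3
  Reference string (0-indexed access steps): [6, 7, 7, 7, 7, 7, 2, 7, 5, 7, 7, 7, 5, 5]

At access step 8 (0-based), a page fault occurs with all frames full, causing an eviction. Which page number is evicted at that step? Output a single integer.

Answer: 2

Derivation:
Step 0: ref 6 -> FAULT, frames=[6,-,-]
Step 1: ref 7 -> FAULT, frames=[6,7,-]
Step 2: ref 7 -> HIT, frames=[6,7,-]
Step 3: ref 7 -> HIT, frames=[6,7,-]
Step 4: ref 7 -> HIT, frames=[6,7,-]
Step 5: ref 7 -> HIT, frames=[6,7,-]
Step 6: ref 2 -> FAULT, frames=[6,7,2]
Step 7: ref 7 -> HIT, frames=[6,7,2]
Step 8: ref 5 -> FAULT, evict 2, frames=[6,7,5]
At step 8: evicted page 2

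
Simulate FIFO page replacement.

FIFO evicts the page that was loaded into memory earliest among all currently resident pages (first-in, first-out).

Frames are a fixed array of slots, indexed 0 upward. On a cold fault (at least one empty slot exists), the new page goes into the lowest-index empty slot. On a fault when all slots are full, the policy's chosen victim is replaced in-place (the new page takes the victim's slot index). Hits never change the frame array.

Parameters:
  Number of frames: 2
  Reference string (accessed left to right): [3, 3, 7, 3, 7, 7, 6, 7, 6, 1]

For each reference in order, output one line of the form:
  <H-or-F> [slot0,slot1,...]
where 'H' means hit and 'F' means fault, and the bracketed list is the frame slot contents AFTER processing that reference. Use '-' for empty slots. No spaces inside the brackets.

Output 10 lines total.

F [3,-]
H [3,-]
F [3,7]
H [3,7]
H [3,7]
H [3,7]
F [6,7]
H [6,7]
H [6,7]
F [6,1]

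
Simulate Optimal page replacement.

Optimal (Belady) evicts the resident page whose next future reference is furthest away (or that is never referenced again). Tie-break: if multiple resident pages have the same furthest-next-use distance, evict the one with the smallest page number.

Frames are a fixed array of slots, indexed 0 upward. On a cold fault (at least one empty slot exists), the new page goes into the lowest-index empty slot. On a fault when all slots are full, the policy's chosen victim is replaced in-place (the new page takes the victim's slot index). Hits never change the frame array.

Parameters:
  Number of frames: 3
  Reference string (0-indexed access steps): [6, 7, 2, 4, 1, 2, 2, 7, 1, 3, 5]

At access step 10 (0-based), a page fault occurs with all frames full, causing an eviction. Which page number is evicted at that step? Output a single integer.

Step 0: ref 6 -> FAULT, frames=[6,-,-]
Step 1: ref 7 -> FAULT, frames=[6,7,-]
Step 2: ref 2 -> FAULT, frames=[6,7,2]
Step 3: ref 4 -> FAULT, evict 6, frames=[4,7,2]
Step 4: ref 1 -> FAULT, evict 4, frames=[1,7,2]
Step 5: ref 2 -> HIT, frames=[1,7,2]
Step 6: ref 2 -> HIT, frames=[1,7,2]
Step 7: ref 7 -> HIT, frames=[1,7,2]
Step 8: ref 1 -> HIT, frames=[1,7,2]
Step 9: ref 3 -> FAULT, evict 1, frames=[3,7,2]
Step 10: ref 5 -> FAULT, evict 2, frames=[3,7,5]
At step 10: evicted page 2

Answer: 2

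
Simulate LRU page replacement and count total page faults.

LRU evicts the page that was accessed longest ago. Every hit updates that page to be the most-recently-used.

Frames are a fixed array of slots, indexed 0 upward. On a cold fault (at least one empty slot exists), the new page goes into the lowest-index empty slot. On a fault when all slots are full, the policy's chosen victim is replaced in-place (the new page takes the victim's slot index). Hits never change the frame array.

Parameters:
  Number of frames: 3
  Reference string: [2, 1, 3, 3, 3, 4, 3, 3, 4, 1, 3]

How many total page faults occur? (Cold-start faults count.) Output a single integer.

Step 0: ref 2 → FAULT, frames=[2,-,-]
Step 1: ref 1 → FAULT, frames=[2,1,-]
Step 2: ref 3 → FAULT, frames=[2,1,3]
Step 3: ref 3 → HIT, frames=[2,1,3]
Step 4: ref 3 → HIT, frames=[2,1,3]
Step 5: ref 4 → FAULT (evict 2), frames=[4,1,3]
Step 6: ref 3 → HIT, frames=[4,1,3]
Step 7: ref 3 → HIT, frames=[4,1,3]
Step 8: ref 4 → HIT, frames=[4,1,3]
Step 9: ref 1 → HIT, frames=[4,1,3]
Step 10: ref 3 → HIT, frames=[4,1,3]
Total faults: 4

Answer: 4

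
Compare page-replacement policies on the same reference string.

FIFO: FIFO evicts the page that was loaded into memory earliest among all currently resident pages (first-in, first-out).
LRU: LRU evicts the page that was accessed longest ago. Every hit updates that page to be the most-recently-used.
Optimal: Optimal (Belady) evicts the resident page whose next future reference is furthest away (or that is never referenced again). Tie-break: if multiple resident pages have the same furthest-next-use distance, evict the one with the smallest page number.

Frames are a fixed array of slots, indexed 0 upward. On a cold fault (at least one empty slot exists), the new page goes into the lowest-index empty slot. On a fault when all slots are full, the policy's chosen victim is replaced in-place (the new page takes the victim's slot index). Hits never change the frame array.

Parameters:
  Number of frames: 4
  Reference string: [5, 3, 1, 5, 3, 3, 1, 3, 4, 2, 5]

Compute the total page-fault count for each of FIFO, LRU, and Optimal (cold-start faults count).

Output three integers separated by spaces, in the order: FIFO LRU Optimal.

Answer: 6 6 5

Derivation:
--- FIFO ---
  step 0: ref 5 -> FAULT, frames=[5,-,-,-] (faults so far: 1)
  step 1: ref 3 -> FAULT, frames=[5,3,-,-] (faults so far: 2)
  step 2: ref 1 -> FAULT, frames=[5,3,1,-] (faults so far: 3)
  step 3: ref 5 -> HIT, frames=[5,3,1,-] (faults so far: 3)
  step 4: ref 3 -> HIT, frames=[5,3,1,-] (faults so far: 3)
  step 5: ref 3 -> HIT, frames=[5,3,1,-] (faults so far: 3)
  step 6: ref 1 -> HIT, frames=[5,3,1,-] (faults so far: 3)
  step 7: ref 3 -> HIT, frames=[5,3,1,-] (faults so far: 3)
  step 8: ref 4 -> FAULT, frames=[5,3,1,4] (faults so far: 4)
  step 9: ref 2 -> FAULT, evict 5, frames=[2,3,1,4] (faults so far: 5)
  step 10: ref 5 -> FAULT, evict 3, frames=[2,5,1,4] (faults so far: 6)
  FIFO total faults: 6
--- LRU ---
  step 0: ref 5 -> FAULT, frames=[5,-,-,-] (faults so far: 1)
  step 1: ref 3 -> FAULT, frames=[5,3,-,-] (faults so far: 2)
  step 2: ref 1 -> FAULT, frames=[5,3,1,-] (faults so far: 3)
  step 3: ref 5 -> HIT, frames=[5,3,1,-] (faults so far: 3)
  step 4: ref 3 -> HIT, frames=[5,3,1,-] (faults so far: 3)
  step 5: ref 3 -> HIT, frames=[5,3,1,-] (faults so far: 3)
  step 6: ref 1 -> HIT, frames=[5,3,1,-] (faults so far: 3)
  step 7: ref 3 -> HIT, frames=[5,3,1,-] (faults so far: 3)
  step 8: ref 4 -> FAULT, frames=[5,3,1,4] (faults so far: 4)
  step 9: ref 2 -> FAULT, evict 5, frames=[2,3,1,4] (faults so far: 5)
  step 10: ref 5 -> FAULT, evict 1, frames=[2,3,5,4] (faults so far: 6)
  LRU total faults: 6
--- Optimal ---
  step 0: ref 5 -> FAULT, frames=[5,-,-,-] (faults so far: 1)
  step 1: ref 3 -> FAULT, frames=[5,3,-,-] (faults so far: 2)
  step 2: ref 1 -> FAULT, frames=[5,3,1,-] (faults so far: 3)
  step 3: ref 5 -> HIT, frames=[5,3,1,-] (faults so far: 3)
  step 4: ref 3 -> HIT, frames=[5,3,1,-] (faults so far: 3)
  step 5: ref 3 -> HIT, frames=[5,3,1,-] (faults so far: 3)
  step 6: ref 1 -> HIT, frames=[5,3,1,-] (faults so far: 3)
  step 7: ref 3 -> HIT, frames=[5,3,1,-] (faults so far: 3)
  step 8: ref 4 -> FAULT, frames=[5,3,1,4] (faults so far: 4)
  step 9: ref 2 -> FAULT, evict 1, frames=[5,3,2,4] (faults so far: 5)
  step 10: ref 5 -> HIT, frames=[5,3,2,4] (faults so far: 5)
  Optimal total faults: 5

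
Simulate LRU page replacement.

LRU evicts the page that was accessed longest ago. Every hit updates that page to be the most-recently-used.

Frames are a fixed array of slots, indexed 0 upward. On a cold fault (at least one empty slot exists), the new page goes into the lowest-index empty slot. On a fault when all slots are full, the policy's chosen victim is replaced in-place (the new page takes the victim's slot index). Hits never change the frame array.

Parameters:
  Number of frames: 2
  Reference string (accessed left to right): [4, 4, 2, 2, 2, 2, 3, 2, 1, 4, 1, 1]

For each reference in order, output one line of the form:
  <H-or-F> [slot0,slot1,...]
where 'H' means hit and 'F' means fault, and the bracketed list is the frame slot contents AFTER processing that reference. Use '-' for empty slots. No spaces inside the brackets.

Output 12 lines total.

F [4,-]
H [4,-]
F [4,2]
H [4,2]
H [4,2]
H [4,2]
F [3,2]
H [3,2]
F [1,2]
F [1,4]
H [1,4]
H [1,4]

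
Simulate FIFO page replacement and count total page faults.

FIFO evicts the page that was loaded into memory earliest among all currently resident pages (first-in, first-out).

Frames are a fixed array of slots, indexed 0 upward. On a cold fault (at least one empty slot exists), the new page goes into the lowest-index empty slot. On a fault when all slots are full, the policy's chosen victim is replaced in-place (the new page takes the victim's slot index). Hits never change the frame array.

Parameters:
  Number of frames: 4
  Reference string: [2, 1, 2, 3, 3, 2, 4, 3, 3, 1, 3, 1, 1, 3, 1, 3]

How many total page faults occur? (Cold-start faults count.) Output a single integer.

Step 0: ref 2 → FAULT, frames=[2,-,-,-]
Step 1: ref 1 → FAULT, frames=[2,1,-,-]
Step 2: ref 2 → HIT, frames=[2,1,-,-]
Step 3: ref 3 → FAULT, frames=[2,1,3,-]
Step 4: ref 3 → HIT, frames=[2,1,3,-]
Step 5: ref 2 → HIT, frames=[2,1,3,-]
Step 6: ref 4 → FAULT, frames=[2,1,3,4]
Step 7: ref 3 → HIT, frames=[2,1,3,4]
Step 8: ref 3 → HIT, frames=[2,1,3,4]
Step 9: ref 1 → HIT, frames=[2,1,3,4]
Step 10: ref 3 → HIT, frames=[2,1,3,4]
Step 11: ref 1 → HIT, frames=[2,1,3,4]
Step 12: ref 1 → HIT, frames=[2,1,3,4]
Step 13: ref 3 → HIT, frames=[2,1,3,4]
Step 14: ref 1 → HIT, frames=[2,1,3,4]
Step 15: ref 3 → HIT, frames=[2,1,3,4]
Total faults: 4

Answer: 4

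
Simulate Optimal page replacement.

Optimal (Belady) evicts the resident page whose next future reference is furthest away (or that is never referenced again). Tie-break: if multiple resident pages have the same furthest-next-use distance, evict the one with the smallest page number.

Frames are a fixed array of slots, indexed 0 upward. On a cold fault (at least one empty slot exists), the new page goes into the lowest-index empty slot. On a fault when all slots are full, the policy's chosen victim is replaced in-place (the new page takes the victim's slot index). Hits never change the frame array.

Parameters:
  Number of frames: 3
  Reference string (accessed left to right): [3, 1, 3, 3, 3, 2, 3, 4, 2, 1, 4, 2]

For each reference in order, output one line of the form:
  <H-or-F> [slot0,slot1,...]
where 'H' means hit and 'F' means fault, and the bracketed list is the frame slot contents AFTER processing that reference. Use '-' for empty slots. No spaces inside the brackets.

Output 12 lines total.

F [3,-,-]
F [3,1,-]
H [3,1,-]
H [3,1,-]
H [3,1,-]
F [3,1,2]
H [3,1,2]
F [4,1,2]
H [4,1,2]
H [4,1,2]
H [4,1,2]
H [4,1,2]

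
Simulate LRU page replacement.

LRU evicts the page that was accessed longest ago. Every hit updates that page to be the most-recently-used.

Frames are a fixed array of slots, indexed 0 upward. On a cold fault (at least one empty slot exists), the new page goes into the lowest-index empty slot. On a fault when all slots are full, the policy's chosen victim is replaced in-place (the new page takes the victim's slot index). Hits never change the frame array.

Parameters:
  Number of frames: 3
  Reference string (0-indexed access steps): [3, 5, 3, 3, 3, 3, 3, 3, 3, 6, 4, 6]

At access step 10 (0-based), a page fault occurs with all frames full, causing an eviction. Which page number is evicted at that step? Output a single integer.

Step 0: ref 3 -> FAULT, frames=[3,-,-]
Step 1: ref 5 -> FAULT, frames=[3,5,-]
Step 2: ref 3 -> HIT, frames=[3,5,-]
Step 3: ref 3 -> HIT, frames=[3,5,-]
Step 4: ref 3 -> HIT, frames=[3,5,-]
Step 5: ref 3 -> HIT, frames=[3,5,-]
Step 6: ref 3 -> HIT, frames=[3,5,-]
Step 7: ref 3 -> HIT, frames=[3,5,-]
Step 8: ref 3 -> HIT, frames=[3,5,-]
Step 9: ref 6 -> FAULT, frames=[3,5,6]
Step 10: ref 4 -> FAULT, evict 5, frames=[3,4,6]
At step 10: evicted page 5

Answer: 5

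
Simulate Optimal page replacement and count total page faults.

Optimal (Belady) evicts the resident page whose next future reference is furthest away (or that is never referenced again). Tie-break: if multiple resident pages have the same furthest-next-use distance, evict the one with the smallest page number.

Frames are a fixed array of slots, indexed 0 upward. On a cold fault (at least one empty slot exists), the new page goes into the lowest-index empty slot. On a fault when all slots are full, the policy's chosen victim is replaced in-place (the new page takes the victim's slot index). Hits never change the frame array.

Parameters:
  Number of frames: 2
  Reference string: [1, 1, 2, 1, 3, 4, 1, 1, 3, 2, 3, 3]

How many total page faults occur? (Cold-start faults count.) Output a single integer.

Answer: 6

Derivation:
Step 0: ref 1 → FAULT, frames=[1,-]
Step 1: ref 1 → HIT, frames=[1,-]
Step 2: ref 2 → FAULT, frames=[1,2]
Step 3: ref 1 → HIT, frames=[1,2]
Step 4: ref 3 → FAULT (evict 2), frames=[1,3]
Step 5: ref 4 → FAULT (evict 3), frames=[1,4]
Step 6: ref 1 → HIT, frames=[1,4]
Step 7: ref 1 → HIT, frames=[1,4]
Step 8: ref 3 → FAULT (evict 1), frames=[3,4]
Step 9: ref 2 → FAULT (evict 4), frames=[3,2]
Step 10: ref 3 → HIT, frames=[3,2]
Step 11: ref 3 → HIT, frames=[3,2]
Total faults: 6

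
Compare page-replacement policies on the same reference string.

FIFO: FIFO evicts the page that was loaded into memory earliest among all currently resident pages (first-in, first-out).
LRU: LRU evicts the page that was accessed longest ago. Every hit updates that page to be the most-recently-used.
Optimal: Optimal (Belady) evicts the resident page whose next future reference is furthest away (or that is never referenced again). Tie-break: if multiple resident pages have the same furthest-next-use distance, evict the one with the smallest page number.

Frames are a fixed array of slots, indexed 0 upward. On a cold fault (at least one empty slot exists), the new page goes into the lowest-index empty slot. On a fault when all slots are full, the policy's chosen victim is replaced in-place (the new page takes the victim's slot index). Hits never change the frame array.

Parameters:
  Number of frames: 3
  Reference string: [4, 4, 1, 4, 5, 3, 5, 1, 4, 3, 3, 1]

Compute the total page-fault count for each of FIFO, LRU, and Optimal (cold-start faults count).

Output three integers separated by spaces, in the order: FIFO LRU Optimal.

--- FIFO ---
  step 0: ref 4 -> FAULT, frames=[4,-,-] (faults so far: 1)
  step 1: ref 4 -> HIT, frames=[4,-,-] (faults so far: 1)
  step 2: ref 1 -> FAULT, frames=[4,1,-] (faults so far: 2)
  step 3: ref 4 -> HIT, frames=[4,1,-] (faults so far: 2)
  step 4: ref 5 -> FAULT, frames=[4,1,5] (faults so far: 3)
  step 5: ref 3 -> FAULT, evict 4, frames=[3,1,5] (faults so far: 4)
  step 6: ref 5 -> HIT, frames=[3,1,5] (faults so far: 4)
  step 7: ref 1 -> HIT, frames=[3,1,5] (faults so far: 4)
  step 8: ref 4 -> FAULT, evict 1, frames=[3,4,5] (faults so far: 5)
  step 9: ref 3 -> HIT, frames=[3,4,5] (faults so far: 5)
  step 10: ref 3 -> HIT, frames=[3,4,5] (faults so far: 5)
  step 11: ref 1 -> FAULT, evict 5, frames=[3,4,1] (faults so far: 6)
  FIFO total faults: 6
--- LRU ---
  step 0: ref 4 -> FAULT, frames=[4,-,-] (faults so far: 1)
  step 1: ref 4 -> HIT, frames=[4,-,-] (faults so far: 1)
  step 2: ref 1 -> FAULT, frames=[4,1,-] (faults so far: 2)
  step 3: ref 4 -> HIT, frames=[4,1,-] (faults so far: 2)
  step 4: ref 5 -> FAULT, frames=[4,1,5] (faults so far: 3)
  step 5: ref 3 -> FAULT, evict 1, frames=[4,3,5] (faults so far: 4)
  step 6: ref 5 -> HIT, frames=[4,3,5] (faults so far: 4)
  step 7: ref 1 -> FAULT, evict 4, frames=[1,3,5] (faults so far: 5)
  step 8: ref 4 -> FAULT, evict 3, frames=[1,4,5] (faults so far: 6)
  step 9: ref 3 -> FAULT, evict 5, frames=[1,4,3] (faults so far: 7)
  step 10: ref 3 -> HIT, frames=[1,4,3] (faults so far: 7)
  step 11: ref 1 -> HIT, frames=[1,4,3] (faults so far: 7)
  LRU total faults: 7
--- Optimal ---
  step 0: ref 4 -> FAULT, frames=[4,-,-] (faults so far: 1)
  step 1: ref 4 -> HIT, frames=[4,-,-] (faults so far: 1)
  step 2: ref 1 -> FAULT, frames=[4,1,-] (faults so far: 2)
  step 3: ref 4 -> HIT, frames=[4,1,-] (faults so far: 2)
  step 4: ref 5 -> FAULT, frames=[4,1,5] (faults so far: 3)
  step 5: ref 3 -> FAULT, evict 4, frames=[3,1,5] (faults so far: 4)
  step 6: ref 5 -> HIT, frames=[3,1,5] (faults so far: 4)
  step 7: ref 1 -> HIT, frames=[3,1,5] (faults so far: 4)
  step 8: ref 4 -> FAULT, evict 5, frames=[3,1,4] (faults so far: 5)
  step 9: ref 3 -> HIT, frames=[3,1,4] (faults so far: 5)
  step 10: ref 3 -> HIT, frames=[3,1,4] (faults so far: 5)
  step 11: ref 1 -> HIT, frames=[3,1,4] (faults so far: 5)
  Optimal total faults: 5

Answer: 6 7 5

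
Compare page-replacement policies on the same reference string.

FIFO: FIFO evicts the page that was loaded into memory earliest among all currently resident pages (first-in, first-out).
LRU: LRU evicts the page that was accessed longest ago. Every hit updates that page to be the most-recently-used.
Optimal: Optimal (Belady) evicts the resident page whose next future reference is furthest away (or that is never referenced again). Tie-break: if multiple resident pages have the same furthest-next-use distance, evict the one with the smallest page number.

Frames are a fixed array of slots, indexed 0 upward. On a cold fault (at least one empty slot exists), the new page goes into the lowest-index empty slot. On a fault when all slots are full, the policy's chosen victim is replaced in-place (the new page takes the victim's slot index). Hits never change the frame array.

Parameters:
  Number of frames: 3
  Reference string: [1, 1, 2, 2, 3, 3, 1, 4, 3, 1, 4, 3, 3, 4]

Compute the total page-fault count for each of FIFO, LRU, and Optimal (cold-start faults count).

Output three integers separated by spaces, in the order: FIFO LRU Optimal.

Answer: 5 4 4

Derivation:
--- FIFO ---
  step 0: ref 1 -> FAULT, frames=[1,-,-] (faults so far: 1)
  step 1: ref 1 -> HIT, frames=[1,-,-] (faults so far: 1)
  step 2: ref 2 -> FAULT, frames=[1,2,-] (faults so far: 2)
  step 3: ref 2 -> HIT, frames=[1,2,-] (faults so far: 2)
  step 4: ref 3 -> FAULT, frames=[1,2,3] (faults so far: 3)
  step 5: ref 3 -> HIT, frames=[1,2,3] (faults so far: 3)
  step 6: ref 1 -> HIT, frames=[1,2,3] (faults so far: 3)
  step 7: ref 4 -> FAULT, evict 1, frames=[4,2,3] (faults so far: 4)
  step 8: ref 3 -> HIT, frames=[4,2,3] (faults so far: 4)
  step 9: ref 1 -> FAULT, evict 2, frames=[4,1,3] (faults so far: 5)
  step 10: ref 4 -> HIT, frames=[4,1,3] (faults so far: 5)
  step 11: ref 3 -> HIT, frames=[4,1,3] (faults so far: 5)
  step 12: ref 3 -> HIT, frames=[4,1,3] (faults so far: 5)
  step 13: ref 4 -> HIT, frames=[4,1,3] (faults so far: 5)
  FIFO total faults: 5
--- LRU ---
  step 0: ref 1 -> FAULT, frames=[1,-,-] (faults so far: 1)
  step 1: ref 1 -> HIT, frames=[1,-,-] (faults so far: 1)
  step 2: ref 2 -> FAULT, frames=[1,2,-] (faults so far: 2)
  step 3: ref 2 -> HIT, frames=[1,2,-] (faults so far: 2)
  step 4: ref 3 -> FAULT, frames=[1,2,3] (faults so far: 3)
  step 5: ref 3 -> HIT, frames=[1,2,3] (faults so far: 3)
  step 6: ref 1 -> HIT, frames=[1,2,3] (faults so far: 3)
  step 7: ref 4 -> FAULT, evict 2, frames=[1,4,3] (faults so far: 4)
  step 8: ref 3 -> HIT, frames=[1,4,3] (faults so far: 4)
  step 9: ref 1 -> HIT, frames=[1,4,3] (faults so far: 4)
  step 10: ref 4 -> HIT, frames=[1,4,3] (faults so far: 4)
  step 11: ref 3 -> HIT, frames=[1,4,3] (faults so far: 4)
  step 12: ref 3 -> HIT, frames=[1,4,3] (faults so far: 4)
  step 13: ref 4 -> HIT, frames=[1,4,3] (faults so far: 4)
  LRU total faults: 4
--- Optimal ---
  step 0: ref 1 -> FAULT, frames=[1,-,-] (faults so far: 1)
  step 1: ref 1 -> HIT, frames=[1,-,-] (faults so far: 1)
  step 2: ref 2 -> FAULT, frames=[1,2,-] (faults so far: 2)
  step 3: ref 2 -> HIT, frames=[1,2,-] (faults so far: 2)
  step 4: ref 3 -> FAULT, frames=[1,2,3] (faults so far: 3)
  step 5: ref 3 -> HIT, frames=[1,2,3] (faults so far: 3)
  step 6: ref 1 -> HIT, frames=[1,2,3] (faults so far: 3)
  step 7: ref 4 -> FAULT, evict 2, frames=[1,4,3] (faults so far: 4)
  step 8: ref 3 -> HIT, frames=[1,4,3] (faults so far: 4)
  step 9: ref 1 -> HIT, frames=[1,4,3] (faults so far: 4)
  step 10: ref 4 -> HIT, frames=[1,4,3] (faults so far: 4)
  step 11: ref 3 -> HIT, frames=[1,4,3] (faults so far: 4)
  step 12: ref 3 -> HIT, frames=[1,4,3] (faults so far: 4)
  step 13: ref 4 -> HIT, frames=[1,4,3] (faults so far: 4)
  Optimal total faults: 4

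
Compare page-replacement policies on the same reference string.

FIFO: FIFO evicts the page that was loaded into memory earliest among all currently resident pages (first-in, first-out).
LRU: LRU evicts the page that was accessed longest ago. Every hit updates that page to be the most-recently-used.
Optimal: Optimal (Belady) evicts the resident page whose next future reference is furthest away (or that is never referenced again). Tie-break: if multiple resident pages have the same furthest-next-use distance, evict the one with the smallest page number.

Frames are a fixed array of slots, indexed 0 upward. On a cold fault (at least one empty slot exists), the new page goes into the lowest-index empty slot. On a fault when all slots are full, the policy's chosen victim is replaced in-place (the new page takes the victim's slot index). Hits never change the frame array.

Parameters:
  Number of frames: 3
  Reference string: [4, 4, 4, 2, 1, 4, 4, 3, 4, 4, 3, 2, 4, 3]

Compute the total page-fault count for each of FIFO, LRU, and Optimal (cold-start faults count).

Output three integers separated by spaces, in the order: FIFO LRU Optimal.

--- FIFO ---
  step 0: ref 4 -> FAULT, frames=[4,-,-] (faults so far: 1)
  step 1: ref 4 -> HIT, frames=[4,-,-] (faults so far: 1)
  step 2: ref 4 -> HIT, frames=[4,-,-] (faults so far: 1)
  step 3: ref 2 -> FAULT, frames=[4,2,-] (faults so far: 2)
  step 4: ref 1 -> FAULT, frames=[4,2,1] (faults so far: 3)
  step 5: ref 4 -> HIT, frames=[4,2,1] (faults so far: 3)
  step 6: ref 4 -> HIT, frames=[4,2,1] (faults so far: 3)
  step 7: ref 3 -> FAULT, evict 4, frames=[3,2,1] (faults so far: 4)
  step 8: ref 4 -> FAULT, evict 2, frames=[3,4,1] (faults so far: 5)
  step 9: ref 4 -> HIT, frames=[3,4,1] (faults so far: 5)
  step 10: ref 3 -> HIT, frames=[3,4,1] (faults so far: 5)
  step 11: ref 2 -> FAULT, evict 1, frames=[3,4,2] (faults so far: 6)
  step 12: ref 4 -> HIT, frames=[3,4,2] (faults so far: 6)
  step 13: ref 3 -> HIT, frames=[3,4,2] (faults so far: 6)
  FIFO total faults: 6
--- LRU ---
  step 0: ref 4 -> FAULT, frames=[4,-,-] (faults so far: 1)
  step 1: ref 4 -> HIT, frames=[4,-,-] (faults so far: 1)
  step 2: ref 4 -> HIT, frames=[4,-,-] (faults so far: 1)
  step 3: ref 2 -> FAULT, frames=[4,2,-] (faults so far: 2)
  step 4: ref 1 -> FAULT, frames=[4,2,1] (faults so far: 3)
  step 5: ref 4 -> HIT, frames=[4,2,1] (faults so far: 3)
  step 6: ref 4 -> HIT, frames=[4,2,1] (faults so far: 3)
  step 7: ref 3 -> FAULT, evict 2, frames=[4,3,1] (faults so far: 4)
  step 8: ref 4 -> HIT, frames=[4,3,1] (faults so far: 4)
  step 9: ref 4 -> HIT, frames=[4,3,1] (faults so far: 4)
  step 10: ref 3 -> HIT, frames=[4,3,1] (faults so far: 4)
  step 11: ref 2 -> FAULT, evict 1, frames=[4,3,2] (faults so far: 5)
  step 12: ref 4 -> HIT, frames=[4,3,2] (faults so far: 5)
  step 13: ref 3 -> HIT, frames=[4,3,2] (faults so far: 5)
  LRU total faults: 5
--- Optimal ---
  step 0: ref 4 -> FAULT, frames=[4,-,-] (faults so far: 1)
  step 1: ref 4 -> HIT, frames=[4,-,-] (faults so far: 1)
  step 2: ref 4 -> HIT, frames=[4,-,-] (faults so far: 1)
  step 3: ref 2 -> FAULT, frames=[4,2,-] (faults so far: 2)
  step 4: ref 1 -> FAULT, frames=[4,2,1] (faults so far: 3)
  step 5: ref 4 -> HIT, frames=[4,2,1] (faults so far: 3)
  step 6: ref 4 -> HIT, frames=[4,2,1] (faults so far: 3)
  step 7: ref 3 -> FAULT, evict 1, frames=[4,2,3] (faults so far: 4)
  step 8: ref 4 -> HIT, frames=[4,2,3] (faults so far: 4)
  step 9: ref 4 -> HIT, frames=[4,2,3] (faults so far: 4)
  step 10: ref 3 -> HIT, frames=[4,2,3] (faults so far: 4)
  step 11: ref 2 -> HIT, frames=[4,2,3] (faults so far: 4)
  step 12: ref 4 -> HIT, frames=[4,2,3] (faults so far: 4)
  step 13: ref 3 -> HIT, frames=[4,2,3] (faults so far: 4)
  Optimal total faults: 4

Answer: 6 5 4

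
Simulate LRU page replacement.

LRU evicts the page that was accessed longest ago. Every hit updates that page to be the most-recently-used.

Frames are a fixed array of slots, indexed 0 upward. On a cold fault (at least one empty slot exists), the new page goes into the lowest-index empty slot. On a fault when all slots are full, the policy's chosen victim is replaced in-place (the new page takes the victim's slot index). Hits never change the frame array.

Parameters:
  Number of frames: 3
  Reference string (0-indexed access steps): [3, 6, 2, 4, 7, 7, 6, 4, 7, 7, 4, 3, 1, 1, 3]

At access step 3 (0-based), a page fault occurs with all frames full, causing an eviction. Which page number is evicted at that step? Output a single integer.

Step 0: ref 3 -> FAULT, frames=[3,-,-]
Step 1: ref 6 -> FAULT, frames=[3,6,-]
Step 2: ref 2 -> FAULT, frames=[3,6,2]
Step 3: ref 4 -> FAULT, evict 3, frames=[4,6,2]
At step 3: evicted page 3

Answer: 3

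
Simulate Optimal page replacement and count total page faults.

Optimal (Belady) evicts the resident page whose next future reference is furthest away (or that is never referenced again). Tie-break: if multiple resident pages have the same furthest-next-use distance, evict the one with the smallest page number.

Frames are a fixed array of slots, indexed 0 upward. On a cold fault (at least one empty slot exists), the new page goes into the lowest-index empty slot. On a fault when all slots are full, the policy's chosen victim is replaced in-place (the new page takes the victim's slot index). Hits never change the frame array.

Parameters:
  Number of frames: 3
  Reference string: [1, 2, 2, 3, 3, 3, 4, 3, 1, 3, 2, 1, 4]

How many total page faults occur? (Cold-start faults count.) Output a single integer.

Step 0: ref 1 → FAULT, frames=[1,-,-]
Step 1: ref 2 → FAULT, frames=[1,2,-]
Step 2: ref 2 → HIT, frames=[1,2,-]
Step 3: ref 3 → FAULT, frames=[1,2,3]
Step 4: ref 3 → HIT, frames=[1,2,3]
Step 5: ref 3 → HIT, frames=[1,2,3]
Step 6: ref 4 → FAULT (evict 2), frames=[1,4,3]
Step 7: ref 3 → HIT, frames=[1,4,3]
Step 8: ref 1 → HIT, frames=[1,4,3]
Step 9: ref 3 → HIT, frames=[1,4,3]
Step 10: ref 2 → FAULT (evict 3), frames=[1,4,2]
Step 11: ref 1 → HIT, frames=[1,4,2]
Step 12: ref 4 → HIT, frames=[1,4,2]
Total faults: 5

Answer: 5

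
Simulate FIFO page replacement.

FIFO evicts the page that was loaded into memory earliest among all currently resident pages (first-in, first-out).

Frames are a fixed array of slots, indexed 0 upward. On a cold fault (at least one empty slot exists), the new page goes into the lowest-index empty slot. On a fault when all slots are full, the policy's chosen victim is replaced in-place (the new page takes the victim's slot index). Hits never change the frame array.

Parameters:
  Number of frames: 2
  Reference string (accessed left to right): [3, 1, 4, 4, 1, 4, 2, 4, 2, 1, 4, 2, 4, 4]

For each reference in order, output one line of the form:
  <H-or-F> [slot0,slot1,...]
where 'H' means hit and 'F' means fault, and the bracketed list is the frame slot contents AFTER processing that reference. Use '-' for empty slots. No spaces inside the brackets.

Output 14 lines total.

F [3,-]
F [3,1]
F [4,1]
H [4,1]
H [4,1]
H [4,1]
F [4,2]
H [4,2]
H [4,2]
F [1,2]
F [1,4]
F [2,4]
H [2,4]
H [2,4]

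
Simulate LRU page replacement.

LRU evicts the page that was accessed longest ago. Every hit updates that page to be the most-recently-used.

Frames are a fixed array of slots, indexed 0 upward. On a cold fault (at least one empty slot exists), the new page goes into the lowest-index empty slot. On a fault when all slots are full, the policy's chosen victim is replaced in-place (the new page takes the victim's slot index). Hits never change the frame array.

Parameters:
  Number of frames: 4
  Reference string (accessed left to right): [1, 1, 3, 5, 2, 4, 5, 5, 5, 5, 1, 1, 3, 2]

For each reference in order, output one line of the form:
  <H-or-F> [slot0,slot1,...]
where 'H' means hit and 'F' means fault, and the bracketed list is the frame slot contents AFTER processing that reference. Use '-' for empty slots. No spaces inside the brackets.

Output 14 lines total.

F [1,-,-,-]
H [1,-,-,-]
F [1,3,-,-]
F [1,3,5,-]
F [1,3,5,2]
F [4,3,5,2]
H [4,3,5,2]
H [4,3,5,2]
H [4,3,5,2]
H [4,3,5,2]
F [4,1,5,2]
H [4,1,5,2]
F [4,1,5,3]
F [2,1,5,3]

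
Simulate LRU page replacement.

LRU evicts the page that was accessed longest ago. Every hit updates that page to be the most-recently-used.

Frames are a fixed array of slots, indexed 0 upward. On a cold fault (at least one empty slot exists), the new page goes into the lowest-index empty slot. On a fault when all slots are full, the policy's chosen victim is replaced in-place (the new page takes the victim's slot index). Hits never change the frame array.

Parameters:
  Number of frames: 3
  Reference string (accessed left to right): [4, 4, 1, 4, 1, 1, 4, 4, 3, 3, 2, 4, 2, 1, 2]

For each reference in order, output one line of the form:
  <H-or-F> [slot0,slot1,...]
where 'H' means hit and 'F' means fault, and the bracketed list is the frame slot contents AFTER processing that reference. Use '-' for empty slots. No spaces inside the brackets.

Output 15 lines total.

F [4,-,-]
H [4,-,-]
F [4,1,-]
H [4,1,-]
H [4,1,-]
H [4,1,-]
H [4,1,-]
H [4,1,-]
F [4,1,3]
H [4,1,3]
F [4,2,3]
H [4,2,3]
H [4,2,3]
F [4,2,1]
H [4,2,1]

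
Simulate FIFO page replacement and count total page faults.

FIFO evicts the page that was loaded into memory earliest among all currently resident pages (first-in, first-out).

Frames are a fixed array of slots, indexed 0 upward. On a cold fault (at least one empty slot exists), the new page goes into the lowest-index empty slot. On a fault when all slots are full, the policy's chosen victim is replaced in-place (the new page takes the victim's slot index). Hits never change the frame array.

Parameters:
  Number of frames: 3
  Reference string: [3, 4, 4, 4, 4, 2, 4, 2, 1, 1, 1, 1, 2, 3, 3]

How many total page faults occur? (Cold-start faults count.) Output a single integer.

Answer: 5

Derivation:
Step 0: ref 3 → FAULT, frames=[3,-,-]
Step 1: ref 4 → FAULT, frames=[3,4,-]
Step 2: ref 4 → HIT, frames=[3,4,-]
Step 3: ref 4 → HIT, frames=[3,4,-]
Step 4: ref 4 → HIT, frames=[3,4,-]
Step 5: ref 2 → FAULT, frames=[3,4,2]
Step 6: ref 4 → HIT, frames=[3,4,2]
Step 7: ref 2 → HIT, frames=[3,4,2]
Step 8: ref 1 → FAULT (evict 3), frames=[1,4,2]
Step 9: ref 1 → HIT, frames=[1,4,2]
Step 10: ref 1 → HIT, frames=[1,4,2]
Step 11: ref 1 → HIT, frames=[1,4,2]
Step 12: ref 2 → HIT, frames=[1,4,2]
Step 13: ref 3 → FAULT (evict 4), frames=[1,3,2]
Step 14: ref 3 → HIT, frames=[1,3,2]
Total faults: 5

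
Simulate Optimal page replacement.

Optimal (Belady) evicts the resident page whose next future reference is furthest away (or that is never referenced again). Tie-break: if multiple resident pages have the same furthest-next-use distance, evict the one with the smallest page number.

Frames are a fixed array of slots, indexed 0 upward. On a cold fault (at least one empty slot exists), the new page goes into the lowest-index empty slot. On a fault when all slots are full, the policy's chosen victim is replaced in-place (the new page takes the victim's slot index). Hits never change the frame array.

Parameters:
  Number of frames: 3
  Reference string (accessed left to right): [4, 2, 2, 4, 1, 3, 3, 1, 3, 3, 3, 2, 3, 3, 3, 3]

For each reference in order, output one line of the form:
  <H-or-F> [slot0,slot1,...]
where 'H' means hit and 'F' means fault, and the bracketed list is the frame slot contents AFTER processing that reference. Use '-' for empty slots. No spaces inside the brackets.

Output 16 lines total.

F [4,-,-]
F [4,2,-]
H [4,2,-]
H [4,2,-]
F [4,2,1]
F [3,2,1]
H [3,2,1]
H [3,2,1]
H [3,2,1]
H [3,2,1]
H [3,2,1]
H [3,2,1]
H [3,2,1]
H [3,2,1]
H [3,2,1]
H [3,2,1]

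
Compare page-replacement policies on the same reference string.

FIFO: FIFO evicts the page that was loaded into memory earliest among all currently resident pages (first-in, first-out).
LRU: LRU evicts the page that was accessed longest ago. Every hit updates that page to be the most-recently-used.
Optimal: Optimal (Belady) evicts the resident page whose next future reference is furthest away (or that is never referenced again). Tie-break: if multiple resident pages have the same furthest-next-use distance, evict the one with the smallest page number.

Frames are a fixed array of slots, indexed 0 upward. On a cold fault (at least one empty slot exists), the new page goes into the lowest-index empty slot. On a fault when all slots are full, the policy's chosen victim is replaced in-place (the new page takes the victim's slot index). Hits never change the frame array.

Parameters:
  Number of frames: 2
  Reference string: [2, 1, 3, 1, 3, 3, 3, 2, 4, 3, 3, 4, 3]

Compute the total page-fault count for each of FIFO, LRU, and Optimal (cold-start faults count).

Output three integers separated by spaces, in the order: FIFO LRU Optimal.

--- FIFO ---
  step 0: ref 2 -> FAULT, frames=[2,-] (faults so far: 1)
  step 1: ref 1 -> FAULT, frames=[2,1] (faults so far: 2)
  step 2: ref 3 -> FAULT, evict 2, frames=[3,1] (faults so far: 3)
  step 3: ref 1 -> HIT, frames=[3,1] (faults so far: 3)
  step 4: ref 3 -> HIT, frames=[3,1] (faults so far: 3)
  step 5: ref 3 -> HIT, frames=[3,1] (faults so far: 3)
  step 6: ref 3 -> HIT, frames=[3,1] (faults so far: 3)
  step 7: ref 2 -> FAULT, evict 1, frames=[3,2] (faults so far: 4)
  step 8: ref 4 -> FAULT, evict 3, frames=[4,2] (faults so far: 5)
  step 9: ref 3 -> FAULT, evict 2, frames=[4,3] (faults so far: 6)
  step 10: ref 3 -> HIT, frames=[4,3] (faults so far: 6)
  step 11: ref 4 -> HIT, frames=[4,3] (faults so far: 6)
  step 12: ref 3 -> HIT, frames=[4,3] (faults so far: 6)
  FIFO total faults: 6
--- LRU ---
  step 0: ref 2 -> FAULT, frames=[2,-] (faults so far: 1)
  step 1: ref 1 -> FAULT, frames=[2,1] (faults so far: 2)
  step 2: ref 3 -> FAULT, evict 2, frames=[3,1] (faults so far: 3)
  step 3: ref 1 -> HIT, frames=[3,1] (faults so far: 3)
  step 4: ref 3 -> HIT, frames=[3,1] (faults so far: 3)
  step 5: ref 3 -> HIT, frames=[3,1] (faults so far: 3)
  step 6: ref 3 -> HIT, frames=[3,1] (faults so far: 3)
  step 7: ref 2 -> FAULT, evict 1, frames=[3,2] (faults so far: 4)
  step 8: ref 4 -> FAULT, evict 3, frames=[4,2] (faults so far: 5)
  step 9: ref 3 -> FAULT, evict 2, frames=[4,3] (faults so far: 6)
  step 10: ref 3 -> HIT, frames=[4,3] (faults so far: 6)
  step 11: ref 4 -> HIT, frames=[4,3] (faults so far: 6)
  step 12: ref 3 -> HIT, frames=[4,3] (faults so far: 6)
  LRU total faults: 6
--- Optimal ---
  step 0: ref 2 -> FAULT, frames=[2,-] (faults so far: 1)
  step 1: ref 1 -> FAULT, frames=[2,1] (faults so far: 2)
  step 2: ref 3 -> FAULT, evict 2, frames=[3,1] (faults so far: 3)
  step 3: ref 1 -> HIT, frames=[3,1] (faults so far: 3)
  step 4: ref 3 -> HIT, frames=[3,1] (faults so far: 3)
  step 5: ref 3 -> HIT, frames=[3,1] (faults so far: 3)
  step 6: ref 3 -> HIT, frames=[3,1] (faults so far: 3)
  step 7: ref 2 -> FAULT, evict 1, frames=[3,2] (faults so far: 4)
  step 8: ref 4 -> FAULT, evict 2, frames=[3,4] (faults so far: 5)
  step 9: ref 3 -> HIT, frames=[3,4] (faults so far: 5)
  step 10: ref 3 -> HIT, frames=[3,4] (faults so far: 5)
  step 11: ref 4 -> HIT, frames=[3,4] (faults so far: 5)
  step 12: ref 3 -> HIT, frames=[3,4] (faults so far: 5)
  Optimal total faults: 5

Answer: 6 6 5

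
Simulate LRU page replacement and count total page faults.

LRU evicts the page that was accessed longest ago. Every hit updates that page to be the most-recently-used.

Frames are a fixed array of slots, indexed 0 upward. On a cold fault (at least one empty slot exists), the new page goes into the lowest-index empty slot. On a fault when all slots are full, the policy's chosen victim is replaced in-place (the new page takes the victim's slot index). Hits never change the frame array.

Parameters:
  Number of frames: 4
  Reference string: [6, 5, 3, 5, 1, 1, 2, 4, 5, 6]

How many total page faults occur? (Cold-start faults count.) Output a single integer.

Step 0: ref 6 → FAULT, frames=[6,-,-,-]
Step 1: ref 5 → FAULT, frames=[6,5,-,-]
Step 2: ref 3 → FAULT, frames=[6,5,3,-]
Step 3: ref 5 → HIT, frames=[6,5,3,-]
Step 4: ref 1 → FAULT, frames=[6,5,3,1]
Step 5: ref 1 → HIT, frames=[6,5,3,1]
Step 6: ref 2 → FAULT (evict 6), frames=[2,5,3,1]
Step 7: ref 4 → FAULT (evict 3), frames=[2,5,4,1]
Step 8: ref 5 → HIT, frames=[2,5,4,1]
Step 9: ref 6 → FAULT (evict 1), frames=[2,5,4,6]
Total faults: 7

Answer: 7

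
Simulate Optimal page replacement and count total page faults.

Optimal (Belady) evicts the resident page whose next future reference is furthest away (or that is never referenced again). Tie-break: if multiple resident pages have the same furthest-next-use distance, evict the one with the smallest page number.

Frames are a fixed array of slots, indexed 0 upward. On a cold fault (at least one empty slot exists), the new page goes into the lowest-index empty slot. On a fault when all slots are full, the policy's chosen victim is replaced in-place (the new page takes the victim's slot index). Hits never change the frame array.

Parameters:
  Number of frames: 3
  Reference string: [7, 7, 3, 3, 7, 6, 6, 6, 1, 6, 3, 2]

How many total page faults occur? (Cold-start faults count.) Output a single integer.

Step 0: ref 7 → FAULT, frames=[7,-,-]
Step 1: ref 7 → HIT, frames=[7,-,-]
Step 2: ref 3 → FAULT, frames=[7,3,-]
Step 3: ref 3 → HIT, frames=[7,3,-]
Step 4: ref 7 → HIT, frames=[7,3,-]
Step 5: ref 6 → FAULT, frames=[7,3,6]
Step 6: ref 6 → HIT, frames=[7,3,6]
Step 7: ref 6 → HIT, frames=[7,3,6]
Step 8: ref 1 → FAULT (evict 7), frames=[1,3,6]
Step 9: ref 6 → HIT, frames=[1,3,6]
Step 10: ref 3 → HIT, frames=[1,3,6]
Step 11: ref 2 → FAULT (evict 1), frames=[2,3,6]
Total faults: 5

Answer: 5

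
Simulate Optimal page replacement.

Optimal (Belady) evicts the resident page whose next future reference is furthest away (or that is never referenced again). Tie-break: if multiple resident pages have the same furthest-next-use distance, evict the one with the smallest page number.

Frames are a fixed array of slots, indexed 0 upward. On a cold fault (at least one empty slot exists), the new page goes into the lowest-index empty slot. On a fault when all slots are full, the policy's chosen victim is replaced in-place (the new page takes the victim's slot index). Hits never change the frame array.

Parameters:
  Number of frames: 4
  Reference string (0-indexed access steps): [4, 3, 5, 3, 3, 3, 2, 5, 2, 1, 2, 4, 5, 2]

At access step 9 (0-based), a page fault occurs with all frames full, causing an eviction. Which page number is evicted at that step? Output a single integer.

Step 0: ref 4 -> FAULT, frames=[4,-,-,-]
Step 1: ref 3 -> FAULT, frames=[4,3,-,-]
Step 2: ref 5 -> FAULT, frames=[4,3,5,-]
Step 3: ref 3 -> HIT, frames=[4,3,5,-]
Step 4: ref 3 -> HIT, frames=[4,3,5,-]
Step 5: ref 3 -> HIT, frames=[4,3,5,-]
Step 6: ref 2 -> FAULT, frames=[4,3,5,2]
Step 7: ref 5 -> HIT, frames=[4,3,5,2]
Step 8: ref 2 -> HIT, frames=[4,3,5,2]
Step 9: ref 1 -> FAULT, evict 3, frames=[4,1,5,2]
At step 9: evicted page 3

Answer: 3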